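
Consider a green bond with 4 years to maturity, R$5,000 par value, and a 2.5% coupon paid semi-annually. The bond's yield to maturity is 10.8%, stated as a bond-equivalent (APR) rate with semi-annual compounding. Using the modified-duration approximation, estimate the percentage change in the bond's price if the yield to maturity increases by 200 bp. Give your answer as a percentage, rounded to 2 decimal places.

-7.20%

Periodic yield y = 0.054. Modified duration first:
  t   CF        PV=CF/(1+0.054)^t    t·PV
  1        62.50        59.2979        59.2979
  2        62.50        56.2599       112.5198
  3        62.50        53.3775       160.1325
  4        62.50        50.6428       202.5711
  5        62.50        48.0482       240.2409
  6        62.50        45.5865       273.5191
  7        62.50        43.2510       302.7567
  8     5,062.50     3,323.8403    26,590.7224
  Σ                  3,680.3040    27,941.7604
P = 3,680.3040; D_Mac = 7.59224 half-year periods = 3.79612 yrs; D_mod = 3.79612/(1+0.054) = 3.60163 yrs.
ΔP/P ≈ -D_mod · Δy = -3.60163 × (+0.02) = -0.072033 = -7.2033%.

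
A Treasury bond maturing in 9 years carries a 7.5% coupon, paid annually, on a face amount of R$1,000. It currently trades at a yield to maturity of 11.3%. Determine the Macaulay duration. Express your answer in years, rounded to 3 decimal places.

6.563 years

Periodic yield y = 0.113. Discount each cash flow and weight by its year:
  t   CF        PV=CF/(1+0.113)^t    t·PV
  1        75.00        67.3854        67.3854
  2        75.00        60.5440       121.0880
  3        75.00        54.3971       163.1913
  4        75.00        48.8743       195.4972
  5        75.00        43.9122       219.5611
  6        75.00        39.4539       236.7236
  7        75.00        35.4483       248.1379
  8        75.00        31.8493       254.7944
  9     1,075.00       410.1588     3,691.4288
  Σ                    792.0233     5,197.8078
Price P = Σ PV = 792.0233.
Macaulay duration = Σ(t·PV) / P = 5,197.8078 / 792.0233 = 6.56270 years.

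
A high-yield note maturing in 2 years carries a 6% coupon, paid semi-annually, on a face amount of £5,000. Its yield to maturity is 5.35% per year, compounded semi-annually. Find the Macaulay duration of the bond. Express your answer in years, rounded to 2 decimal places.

Periodic yield y = 0.02675. Discount each cash flow and weight by its period:
  t   CF        PV=CF/(1+0.02675)^t    t·PV
  1       150.00       146.0920       146.0920
  2       150.00       142.2859       284.5718
  3       150.00       138.5789       415.7367
  4     5,150.00     4,633.9184    18,535.6736
  Σ                  5,060.8752    19,382.0742
Price P = Σ PV = 5,060.8752.
Macaulay duration = Σ(t·PV) / P = 19,382.0742 / 5,060.8752 = 3.82979 half-year periods.
In years: 3.82979 / 2 = 1.91489 years.

1.91 years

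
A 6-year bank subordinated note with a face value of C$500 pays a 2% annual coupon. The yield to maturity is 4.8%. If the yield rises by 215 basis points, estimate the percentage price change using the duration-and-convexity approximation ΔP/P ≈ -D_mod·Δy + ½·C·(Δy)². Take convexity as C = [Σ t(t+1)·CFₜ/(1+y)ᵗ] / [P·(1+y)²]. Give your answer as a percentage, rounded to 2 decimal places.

With y = 0.048:
  t   CF        PV=CF/(1+0.048)^t    t·PV        t(t+1)·PV
  1        10.00         9.5420         9.5420          19.0840
  2        10.00         9.1049        18.2099          54.6297
  3        10.00         8.6879        26.0638         104.2551
  4        10.00         8.2900        33.1600         165.8001
  5        10.00         7.9103        39.5516         237.3093
  6       510.00       384.9484     2,309.6902      16,167.8314
  Σ                    428.4835     2,436.2174      16,748.9096
P = 428.4835; D_Mac = 5.68567 yrs; D_mod = 5.42526 yrs; C = 35.59015.
Duration effect: -5.42526 × (+0.0215) = -0.116643
Convexity effect: 0.5 × 35.59015 × (0.0215)² = +0.0082258
ΔP/P ≈ -0.116643 + 0.0082258 = -0.108417 = -10.8417%.

-10.84%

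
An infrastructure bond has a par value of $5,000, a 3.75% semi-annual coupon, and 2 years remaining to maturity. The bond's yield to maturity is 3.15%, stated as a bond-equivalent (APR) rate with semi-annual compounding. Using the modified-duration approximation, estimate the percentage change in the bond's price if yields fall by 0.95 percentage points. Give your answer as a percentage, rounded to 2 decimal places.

Periodic yield y = 0.01575. Modified duration first:
  t   CF        PV=CF/(1+0.01575)^t    t·PV
  1        93.75        92.2963        92.2963
  2        93.75        90.8652       181.7304
  3        93.75        89.4563       268.3688
  4     5,093.75     4,785.0921    19,140.3684
  Σ                  5,057.7099    19,682.7640
P = 5,057.7099; D_Mac = 3.89164 half-year periods = 1.94582 yrs; D_mod = 1.94582/(1+0.01575) = 1.91565 yrs.
ΔP/P ≈ -D_mod · Δy = -1.91565 × (-0.0095) = +0.018199 = +1.8199%.

+1.82%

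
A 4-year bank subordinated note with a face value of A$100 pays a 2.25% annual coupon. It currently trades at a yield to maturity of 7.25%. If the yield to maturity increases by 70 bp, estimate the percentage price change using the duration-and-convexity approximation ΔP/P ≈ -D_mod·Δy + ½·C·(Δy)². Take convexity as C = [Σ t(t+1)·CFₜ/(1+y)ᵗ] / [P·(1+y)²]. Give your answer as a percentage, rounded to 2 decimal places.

-2.48%

With y = 0.0725:
  t   CF        PV=CF/(1+0.0725)^t    t·PV        t(t+1)·PV
  1         2.25         2.0979         2.0979           4.1958
  2         2.25         1.9561         3.9122          11.7365
  3         2.25         1.8239         5.4716          21.8863
  4       102.25        77.2812       309.1250       1,545.6249
  Σ                     83.1591       320.6066       1,583.4435
P = 83.1591; D_Mac = 3.85534 yrs; D_mod = 3.59472 yrs; C = 16.55382.
Duration effect: -3.59472 × (+0.007) = -0.025163
Convexity effect: 0.5 × 16.55382 × (0.007)² = +0.0004056
ΔP/P ≈ -0.025163 + 0.0004056 = -0.024757 = -2.4757%.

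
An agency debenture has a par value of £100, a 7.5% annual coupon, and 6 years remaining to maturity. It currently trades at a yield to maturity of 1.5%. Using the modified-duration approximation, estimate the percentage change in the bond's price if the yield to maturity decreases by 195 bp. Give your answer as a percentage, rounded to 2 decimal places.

Periodic yield y = 0.015. Modified duration first:
  t   CF        PV=CF/(1+0.015)^t    t·PV
  1         7.50         7.3892         7.3892
  2         7.50         7.2800        14.5599
  3         7.50         7.1724        21.5171
  4         7.50         7.0664        28.2655
  5         7.50         6.9620        34.8098
  6       107.50        98.3133       589.8797
  Σ                    134.1831       696.4212
P = 134.1831; D_Mac = 5.19008 yrs; D_mod = 5.19008/(1+0.015) = 5.11338 yrs.
ΔP/P ≈ -D_mod · Δy = -5.11338 × (-0.0195) = +0.099711 = +9.9711%.

+9.97%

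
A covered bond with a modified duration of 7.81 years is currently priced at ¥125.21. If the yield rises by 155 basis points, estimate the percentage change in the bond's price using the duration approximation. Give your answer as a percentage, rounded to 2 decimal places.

Duration approximation: ΔP/P ≈ -D_mod · Δy = -7.81 × (+0.0155) = -0.121055.
As a percentage: -12.1055%.

-12.11%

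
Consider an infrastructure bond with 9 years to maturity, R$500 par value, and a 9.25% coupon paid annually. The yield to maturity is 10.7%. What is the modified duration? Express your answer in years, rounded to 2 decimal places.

Periodic yield y = 0.107. First find Macaulay duration:
  t   CF        PV=CF/(1+0.107)^t    t·PV
  1        46.25        41.7796        41.7796
  2        46.25        37.7413        75.4825
  3        46.25        34.0933       102.2799
  4        46.25        30.7979       123.1916
  5        46.25        27.8211       139.1053
  6        46.25        25.1319       150.7916
  7        46.25        22.7027       158.9192
  8        46.25        20.5084       164.0668
  9       546.25       218.8078     1,969.2705
  Σ                    459.3840     2,924.8871
P = 459.3840; Macaulay duration = 2,924.8871 / 459.3840 = 6.36698 years.
Modified duration = D_Mac / (1 + y) = 6.36698 / 1.107 = 5.75156 years.

5.75 years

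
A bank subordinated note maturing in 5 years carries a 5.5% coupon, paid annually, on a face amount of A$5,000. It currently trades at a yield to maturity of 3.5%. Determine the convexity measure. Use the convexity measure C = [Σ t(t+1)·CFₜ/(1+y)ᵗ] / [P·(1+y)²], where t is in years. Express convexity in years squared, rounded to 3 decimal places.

With y = 0.035:
  t   CF        PV=CF/(1+0.035)^t    t·PV        t(t+1)·PV
  1       275.00       265.7005       265.7005         531.4010
  2       275.00       256.7154       513.4309       1,540.2927
  3       275.00       248.0342       744.1027       2,976.4109
  4       275.00       239.6466       958.5865       4,792.9323
  5     5,275.00     4,441.4085    22,207.0423     133,242.2537
  Σ                  5,451.5052    24,688.8628     143,083.2905
P = 5,451.5052.
Convexity = Σ t(t+1)·PV / [P·(1+y)²] = 143,083.2905 / (5,451.5052 × 1.071225) = 24.50145.

24.501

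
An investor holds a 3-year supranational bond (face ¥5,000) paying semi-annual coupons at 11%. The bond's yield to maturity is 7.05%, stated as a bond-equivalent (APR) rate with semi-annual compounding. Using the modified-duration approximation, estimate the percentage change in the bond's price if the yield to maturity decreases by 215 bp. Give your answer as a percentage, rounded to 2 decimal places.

+5.51%

Periodic yield y = 0.03525. Modified duration first:
  t   CF        PV=CF/(1+0.03525)^t    t·PV
  1       275.00       265.6363       265.6363
  2       275.00       256.5915       513.1829
  3       275.00       247.8546       743.5638
  4       275.00       239.4152       957.6608
  5       275.00       231.2632     1,156.3159
  6     5,275.00     4,285.0020    25,710.0120
  Σ                  5,525.7628    29,346.3718
P = 5,525.7628; D_Mac = 5.31083 half-year periods = 2.65541 yrs; D_mod = 2.65541/(1+0.03525) = 2.56500 yrs.
ΔP/P ≈ -D_mod · Δy = -2.56500 × (-0.0215) = +0.055147 = +5.5147%.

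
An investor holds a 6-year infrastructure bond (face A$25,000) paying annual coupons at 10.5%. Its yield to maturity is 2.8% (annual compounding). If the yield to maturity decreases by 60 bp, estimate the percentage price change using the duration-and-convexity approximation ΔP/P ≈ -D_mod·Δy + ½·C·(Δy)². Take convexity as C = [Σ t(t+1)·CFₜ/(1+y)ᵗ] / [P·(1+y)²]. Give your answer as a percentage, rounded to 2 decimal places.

+2.95%

With y = 0.028:
  t   CF        PV=CF/(1+0.028)^t    t·PV        t(t+1)·PV
  1     2,625.00     2,553.5019     2,553.5019       5,107.0039
  2     2,625.00     2,483.9513     4,967.9026      14,903.7079
  3     2,625.00     2,416.2950     7,248.8851      28,995.5406
  4     2,625.00     2,350.4816     9,401.9263      47,009.6313
  5     2,625.00     2,286.4607    11,432.3033      68,593.8200
  6    27,625.00    23,406.8838   140,441.3027     983,089.1187
  Σ                 35,497.5743   176,045.8220   1,147,698.8222
P = 35,497.5743; D_Mac = 4.95938 yrs; D_mod = 4.82430 yrs; C = 30.59448.
Duration effect: -4.82430 × (-0.006) = +0.028946
Convexity effect: 0.5 × 30.59448 × (-0.006)² = +0.0005507
ΔP/P ≈ +0.028946 + 0.0005507 = +0.029496 = +2.9496%.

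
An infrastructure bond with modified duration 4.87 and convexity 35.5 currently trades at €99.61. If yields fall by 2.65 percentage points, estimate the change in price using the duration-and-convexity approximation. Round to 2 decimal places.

Duration effect: -D_mod·Δy = -4.87 × (-0.0265) = +0.129055
Convexity effect: ½·C·(Δy)² = 0.5 × 35.5 × (-0.0265)² = +0.0124649375
ΔP/P ≈ +0.129055 + 0.0124649375 = +0.1415199375
ΔP ≈ 99.61 × (+0.1415199375) = +14.096800974375.

+€14.10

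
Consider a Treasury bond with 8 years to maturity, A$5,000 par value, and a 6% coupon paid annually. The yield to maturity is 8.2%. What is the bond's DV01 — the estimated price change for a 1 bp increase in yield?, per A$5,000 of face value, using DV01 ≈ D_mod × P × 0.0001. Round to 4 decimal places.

Periodic yield y = 0.082.
  t   CF        PV=CF/(1+0.082)^t    t·PV
  1       300.00       277.2643       277.2643
  2       300.00       256.2517       512.5034
  3       300.00       236.8315       710.4945
  4       300.00       218.8831       875.5324
  5       300.00       202.2949     1,011.4745
  6       300.00       186.9639     1,121.7832
  7       300.00       172.7947     1,209.5629
  8     5,300.00     2,821.3553    22,570.8425
  Σ                  4,372.6394    28,289.4578
P = 4,372.6394; D_Mac = 6.46965 yrs; D_mod = 5.97935 yrs.
DV01 ≈ 5.97935 × 4,372.6394 × 0.0001 = 2.614552.

A$2.6146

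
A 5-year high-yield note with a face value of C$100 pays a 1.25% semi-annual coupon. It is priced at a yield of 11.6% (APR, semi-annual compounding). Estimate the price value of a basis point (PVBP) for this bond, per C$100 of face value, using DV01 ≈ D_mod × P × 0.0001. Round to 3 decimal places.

Periodic yield y = 0.058.
  t   CF        PV=CF/(1+0.058)^t    t·PV
  1        0.625         0.5907         0.5907
  2        0.625         0.5584         1.1167
  3        0.625         0.5277         1.5832
  4        0.625         0.4988         1.9953
  5        0.625         0.4715         2.3573
  6        0.625         0.4456         2.6737
  7        0.625         0.4212         2.9483
  8        0.625         0.3981         3.1848
  9        0.625         0.3763         3.3865
  10     100.625        57.2597       572.5972
  Σ                     61.5480       592.4339
P = 61.5480; D_Mac = 9.62555 half-year periods = 4.81278 yrs; D_mod = 4.54894 yrs.
DV01 ≈ 4.54894 × 61.5480 × 0.0001 = 0.027998.

C$0.028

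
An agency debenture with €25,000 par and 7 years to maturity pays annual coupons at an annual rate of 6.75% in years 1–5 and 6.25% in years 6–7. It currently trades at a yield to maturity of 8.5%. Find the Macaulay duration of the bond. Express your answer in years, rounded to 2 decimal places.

5.73 years

Periodic yield y = 0.085. Discount each cash flow and weight by its year:
  t   CF        PV=CF/(1+0.085)^t    t·PV
  1     1,687.50     1,555.2995     1,555.2995
  2     1,687.50     1,433.4558     2,866.9116
  3     1,687.50     1,321.1574     3,963.4722
  4     1,687.50     1,217.6566     4,870.6264
  5     1,687.50     1,122.2642     5,611.3208
  6     1,562.50       957.7267     5,746.3602
  7    26,562.50    15,005.8562   105,040.9933
  Σ                 22,613.4164   129,654.9841
Price P = Σ PV = 22,613.4164.
Macaulay duration = Σ(t·PV) / P = 129,654.9841 / 22,613.4164 = 5.73354 years.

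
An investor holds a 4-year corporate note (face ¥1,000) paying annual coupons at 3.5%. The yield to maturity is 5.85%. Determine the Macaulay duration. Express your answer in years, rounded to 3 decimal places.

Periodic yield y = 0.0585. Discount each cash flow and weight by its year:
  t   CF        PV=CF/(1+0.0585)^t    t·PV
  1        35.00        33.0657        33.0657
  2        35.00        31.2382        62.4764
  3        35.00        29.5118        88.5354
  4     1,035.00       824.4739     3,297.8955
  Σ                    918.2895     3,481.9730
Price P = Σ PV = 918.2895.
Macaulay duration = Σ(t·PV) / P = 3,481.9730 / 918.2895 = 3.79180 years.

3.792 years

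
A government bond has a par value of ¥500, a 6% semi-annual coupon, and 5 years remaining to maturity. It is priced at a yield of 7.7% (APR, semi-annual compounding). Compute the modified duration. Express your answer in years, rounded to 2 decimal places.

Periodic yield y = 0.0385. First find Macaulay duration:
  t   CF        PV=CF/(1+0.0385)^t    t·PV
  1        15.00        14.4439        14.4439
  2        15.00        13.9084        27.8169
  3        15.00        13.3928        40.1784
  4        15.00        12.8963        51.5852
  5        15.00        12.4182        62.0910
  6        15.00        11.9578        71.7470
  7        15.00        11.5145        80.6016
  8        15.00        11.0876        88.7011
  9        15.00        10.6766        96.0894
  10      515.00       352.9736     3,529.7360
  Σ                    465.2698     4,062.9905
P = 465.2698; Macaulay duration = 4,062.9905 / 465.2698 = 8.73255 half-year periods = 4.36627 years.
Modified duration = D_Mac / (1 + y) = 4.36627 / 1.0385 = 4.20440 years.

4.20 years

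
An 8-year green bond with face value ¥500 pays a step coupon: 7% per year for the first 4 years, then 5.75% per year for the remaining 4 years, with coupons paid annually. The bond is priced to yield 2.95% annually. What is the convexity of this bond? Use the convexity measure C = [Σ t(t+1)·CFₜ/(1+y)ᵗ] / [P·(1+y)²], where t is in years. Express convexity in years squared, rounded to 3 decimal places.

With y = 0.0295:
  t   CF        PV=CF/(1+0.0295)^t    t·PV        t(t+1)·PV
  1        35.00        33.9971        33.9971          67.9942
  2        35.00        33.0229        66.0458         198.1375
  3        35.00        32.0766        96.2299         384.9198
  4        35.00        31.1575       124.6300         623.1501
  5        28.75        24.8603       124.3014         745.8085
  6        28.75        24.1479       144.8875       1,014.2127
  7        28.75        23.4560       164.1918       1,313.5343
  8       528.75       419.0247     3,352.1972      30,169.7749
  Σ                    621.7430     4,106.4808      34,517.5318
P = 621.7430.
Convexity = Σ t(t+1)·PV / [P·(1+y)²] = 34,517.5318 / (621.7430 × 1.059870) = 52.38128.

52.381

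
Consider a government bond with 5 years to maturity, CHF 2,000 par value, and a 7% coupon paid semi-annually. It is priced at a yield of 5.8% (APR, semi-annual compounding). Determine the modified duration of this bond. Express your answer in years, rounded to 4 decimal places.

4.2024 years

Periodic yield y = 0.029. First find Macaulay duration:
  t   CF        PV=CF/(1+0.029)^t    t·PV
  1        70.00        68.0272        68.0272
  2        70.00        66.1100       132.2200
  3        70.00        64.2469       192.7406
  4        70.00        62.4362       249.7448
  5        70.00        60.6766       303.3830
  6        70.00        58.9666       353.7994
  7        70.00        57.3047       401.1331
  8        70.00        55.6897       445.5178
  9        70.00        54.1202       487.0821
  10    2,070.00     1,555.3087    15,553.0869
  Σ                  2,102.8868    18,186.7348
P = 2,102.8868; Macaulay duration = 18,186.7348 / 2,102.8868 = 8.64846 half-year periods = 4.32423 years.
Modified duration = D_Mac / (1 + y) = 4.32423 / 1.029 = 4.20236 years.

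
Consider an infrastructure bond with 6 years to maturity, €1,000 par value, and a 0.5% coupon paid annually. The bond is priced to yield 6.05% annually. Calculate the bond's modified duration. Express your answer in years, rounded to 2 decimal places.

5.57 years

Periodic yield y = 0.0605. First find Macaulay duration:
  t   CF        PV=CF/(1+0.0605)^t    t·PV
  1         5.00         4.7148         4.7148
  2         5.00         4.4458         8.8916
  3         5.00         4.1922        12.5765
  4         5.00         3.9530        15.8120
  5         5.00         3.7275        18.6375
  6     1,005.00       706.4835     4,238.9010
  Σ                    727.5167     4,299.5333
P = 727.5167; Macaulay duration = 4,299.5333 / 727.5167 = 5.90988 years.
Modified duration = D_Mac / (1 + y) = 5.90988 / 1.0605 = 5.57273 years.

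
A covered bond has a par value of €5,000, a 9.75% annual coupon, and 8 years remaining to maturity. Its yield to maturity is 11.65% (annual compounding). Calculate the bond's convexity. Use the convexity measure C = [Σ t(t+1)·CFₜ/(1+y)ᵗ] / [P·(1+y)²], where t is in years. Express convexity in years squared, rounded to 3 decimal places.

With y = 0.1165:
  t   CF        PV=CF/(1+0.1165)^t    t·PV        t(t+1)·PV
  1       487.50       436.6323       436.6323         873.2647
  2       487.50       391.0724       782.1448       2,346.4344
  3       487.50       350.2664     1,050.7991       4,203.1964
  4       487.50       313.7182     1,254.8728       6,274.3639
  5       487.50       280.9836     1,404.9180       8,429.5082
  6       487.50       251.6647     1,509.9880      10,569.9162
  7       487.50       225.4050     1,577.8349      12,622.6795
  8     5,487.50     2,272.5043    18,180.0344     163,620.3097
  Σ                  4,522.2469    26,197.2244     208,939.6731
P = 4,522.2469.
Convexity = Σ t(t+1)·PV / [P·(1+y)²] = 208,939.6731 / (4,522.2469 × 1.246572) = 37.06374.

37.064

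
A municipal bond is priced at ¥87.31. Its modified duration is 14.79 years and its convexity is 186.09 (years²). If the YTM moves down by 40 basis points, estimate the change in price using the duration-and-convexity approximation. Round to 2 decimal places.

Duration effect: -D_mod·Δy = -14.79 × (-0.004) = +0.059160
Convexity effect: ½·C·(Δy)² = 0.5 × 186.09 × (-0.004)² = +0.00148872
ΔP/P ≈ +0.059160 + 0.00148872 = +0.06064872
ΔP ≈ 87.31 × (+0.06064872) = +5.2952397432.

+¥5.30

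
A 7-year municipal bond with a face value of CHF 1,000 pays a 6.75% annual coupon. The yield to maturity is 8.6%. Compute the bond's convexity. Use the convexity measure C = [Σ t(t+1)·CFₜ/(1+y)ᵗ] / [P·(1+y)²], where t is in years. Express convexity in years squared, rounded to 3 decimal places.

With y = 0.086:
  t   CF        PV=CF/(1+0.086)^t    t·PV        t(t+1)·PV
  1        67.50        62.1547        62.1547         124.3094
  2        67.50        57.2327       114.4654         343.3961
  3        67.50        52.7004       158.1013         632.4054
  4        67.50        48.5271       194.1085         970.5423
  5        67.50        44.6843       223.4213       1,340.5280
  6        67.50        41.1457       246.8744       1,728.1209
  7     1,067.50       599.1825     4,194.2774      33,554.2189
  Σ                    905.6274     5,193.4030      38,693.5210
P = 905.6274.
Convexity = Σ t(t+1)·PV / [P·(1+y)²] = 38,693.5210 / (905.6274 × 1.179396) = 36.22672.

36.227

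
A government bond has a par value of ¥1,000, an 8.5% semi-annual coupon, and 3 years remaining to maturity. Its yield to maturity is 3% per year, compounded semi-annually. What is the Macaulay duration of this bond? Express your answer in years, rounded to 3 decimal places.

Periodic yield y = 0.015. Discount each cash flow and weight by its period:
  t   CF        PV=CF/(1+0.015)^t    t·PV
  1        42.50        41.8719        41.8719
  2        42.50        41.2531        82.5062
  3        42.50        40.6435       121.9304
  4        42.50        40.0428       160.1713
  5        42.50        39.4511       197.2553
  6     1,042.50       953.4102     5,720.4614
  Σ                  1,156.6726     6,324.1966
Price P = Σ PV = 1,156.6726.
Macaulay duration = Σ(t·PV) / P = 6,324.1966 / 1,156.6726 = 5.46758 half-year periods.
In years: 5.46758 / 2 = 2.73379 years.

2.734 years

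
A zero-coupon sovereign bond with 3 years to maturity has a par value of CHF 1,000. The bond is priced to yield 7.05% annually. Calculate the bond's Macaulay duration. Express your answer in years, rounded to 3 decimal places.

A zero-coupon bond has a single cash flow at maturity, so its Macaulay duration equals its maturity: 3 years.

3.000 years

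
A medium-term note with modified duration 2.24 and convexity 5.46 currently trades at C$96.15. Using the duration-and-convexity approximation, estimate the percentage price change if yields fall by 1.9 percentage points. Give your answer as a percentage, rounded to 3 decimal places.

Duration effect: -D_mod·Δy = -2.24 × (-0.019) = +0.042560
Convexity effect: ½·C·(Δy)² = 0.5 × 5.46 × (-0.019)² = +0.00098553
ΔP/P ≈ +0.042560 + 0.00098553 = +0.04354553
= +4.354553%.

+4.355%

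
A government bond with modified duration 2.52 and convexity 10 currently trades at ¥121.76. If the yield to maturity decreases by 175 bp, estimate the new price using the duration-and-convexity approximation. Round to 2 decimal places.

Duration effect: -D_mod·Δy = -2.52 × (-0.0175) = +0.044100
Convexity effect: ½·C·(Δy)² = 0.5 × 10 × (-0.0175)² = +0.00153125
ΔP/P ≈ +0.044100 + 0.00153125 = +0.04563125
New price ≈ 121.76 × (1 + 0.04563125) = 127.316061.

¥127.32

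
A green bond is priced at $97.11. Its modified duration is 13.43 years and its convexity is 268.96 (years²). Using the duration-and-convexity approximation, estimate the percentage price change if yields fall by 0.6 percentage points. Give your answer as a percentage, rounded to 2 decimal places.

+8.54%

Duration effect: -D_mod·Δy = -13.43 × (-0.006) = +0.080580
Convexity effect: ½·C·(Δy)² = 0.5 × 268.96 × (-0.006)² = +0.00484128
ΔP/P ≈ +0.080580 + 0.00484128 = +0.08542128
= +8.542128%.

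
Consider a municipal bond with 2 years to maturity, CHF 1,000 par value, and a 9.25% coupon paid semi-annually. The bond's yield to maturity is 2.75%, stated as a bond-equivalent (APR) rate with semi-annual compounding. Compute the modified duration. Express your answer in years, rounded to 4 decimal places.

Periodic yield y = 0.01375. First find Macaulay duration:
  t   CF        PV=CF/(1+0.01375)^t    t·PV
  1        46.25        45.6227        45.6227
  2        46.25        45.0039        90.0078
  3        46.25        44.3935       133.1804
  4     1,046.25       990.6312     3,962.5248
  Σ                  1,125.6512     4,231.3357
P = 1,125.6512; Macaulay duration = 4,231.3357 / 1,125.6512 = 3.75901 half-year periods = 1.87951 years.
Modified duration = D_Mac / (1 + y) = 1.87951 / 1.01375 = 1.85401 years.

1.8540 years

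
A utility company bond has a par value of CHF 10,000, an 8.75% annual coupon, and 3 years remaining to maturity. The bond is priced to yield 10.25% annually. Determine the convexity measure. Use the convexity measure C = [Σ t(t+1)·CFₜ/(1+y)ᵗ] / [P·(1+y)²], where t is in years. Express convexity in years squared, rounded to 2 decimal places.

With y = 0.1025:
  t   CF        PV=CF/(1+0.1025)^t    t·PV        t(t+1)·PV
  1       875.00       793.6508       793.6508       1,587.3016
  2       875.00       719.8647     1,439.7293       4,319.1880
  3    10,875.00     8,115.0924    24,345.2773      97,381.1093
  Σ                  9,628.6079    26,578.6574     103,287.5988
P = 9,628.6079.
Convexity = Σ t(t+1)·PV / [P·(1+y)²] = 103,287.5988 / (9,628.6079 × 1.215506) = 8.82526.

8.83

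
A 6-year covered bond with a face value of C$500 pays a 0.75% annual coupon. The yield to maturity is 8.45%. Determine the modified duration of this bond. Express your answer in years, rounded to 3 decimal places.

5.400 years

Periodic yield y = 0.0845. First find Macaulay duration:
  t   CF        PV=CF/(1+0.0845)^t    t·PV
  1         3.75         3.4578         3.4578
  2         3.75         3.1884         6.3768
  3         3.75         2.9400         8.8199
  4         3.75         2.7109        10.8436
  5         3.75         2.4997        12.4984
  6       503.75       309.6262     1,857.7573
  Σ                    324.4230     1,899.7537
P = 324.4230; Macaulay duration = 1,899.7537 / 324.4230 = 5.85579 years.
Modified duration = D_Mac / (1 + y) = 5.85579 / 1.0845 = 5.39953 years.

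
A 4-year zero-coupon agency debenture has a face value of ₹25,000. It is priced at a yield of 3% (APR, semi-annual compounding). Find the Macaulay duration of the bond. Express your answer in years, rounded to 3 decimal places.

A zero-coupon bond has a single cash flow at maturity, so its Macaulay duration equals its maturity: 4 years.
(Equivalently: 8 semi-annual periods ÷ 2 = 4 years.)

4.000 years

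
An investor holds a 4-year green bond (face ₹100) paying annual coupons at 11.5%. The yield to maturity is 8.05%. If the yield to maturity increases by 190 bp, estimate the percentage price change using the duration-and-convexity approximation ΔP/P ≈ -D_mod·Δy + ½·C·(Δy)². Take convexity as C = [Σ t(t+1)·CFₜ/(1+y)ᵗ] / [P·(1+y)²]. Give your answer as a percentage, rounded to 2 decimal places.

With y = 0.0805:
  t   CF        PV=CF/(1+0.0805)^t    t·PV        t(t+1)·PV
  1        11.50        10.6432        10.6432          21.2864
  2        11.50         9.8503        19.7005          59.1016
  3        11.50         9.1164        27.3492         109.3968
  4       111.50        81.8042       327.2169       1,636.0847
  Σ                    111.4141       384.9099       1,825.8696
P = 111.4141; D_Mac = 3.45477 yrs; D_mod = 3.19738 yrs; C = 14.03718.
Duration effect: -3.19738 × (+0.019) = -0.060750
Convexity effect: 0.5 × 14.03718 × (0.019)² = +0.0025337
ΔP/P ≈ -0.060750 + 0.0025337 = -0.058216 = -5.8216%.

-5.82%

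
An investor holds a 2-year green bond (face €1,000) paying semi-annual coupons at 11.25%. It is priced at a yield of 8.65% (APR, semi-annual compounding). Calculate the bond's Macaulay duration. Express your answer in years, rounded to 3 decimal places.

1.850 years

Periodic yield y = 0.04325. Discount each cash flow and weight by its period:
  t   CF        PV=CF/(1+0.04325)^t    t·PV
  1        56.25        53.9180        53.9180
  2        56.25        51.6828       103.3655
  3        56.25        49.5402       148.6205
  4     1,056.25       891.6885     3,566.7539
  Σ                  1,046.8294     3,872.6579
Price P = Σ PV = 1,046.8294.
Macaulay duration = Σ(t·PV) / P = 3,872.6579 / 1,046.8294 = 3.69942 half-year periods.
In years: 3.69942 / 2 = 1.84971 years.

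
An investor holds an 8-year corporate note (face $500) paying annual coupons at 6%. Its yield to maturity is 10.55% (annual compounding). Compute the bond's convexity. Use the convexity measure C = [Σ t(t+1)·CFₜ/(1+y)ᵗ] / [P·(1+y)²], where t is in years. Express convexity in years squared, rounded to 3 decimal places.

43.043

With y = 0.1055:
  t   CF        PV=CF/(1+0.1055)^t    t·PV        t(t+1)·PV
  1        30.00        27.1370        27.1370          54.2741
  2        30.00        24.5473        49.0946         147.2838
  3        30.00        22.2047        66.6141         266.4565
  4        30.00        20.0857        80.3427         401.7133
  5        30.00        18.1689        90.8443         545.0656
  6        30.00        16.4350        98.6098         690.2685
  7        30.00        14.8665       104.0658         832.5265
  8       530.00       237.5778     1,900.6226      17,105.6031
  Σ                    381.0229     2,417.3309      20,043.1914
P = 381.0229.
Convexity = Σ t(t+1)·PV / [P·(1+y)²] = 20,043.1914 / (381.0229 × 1.222130) = 43.04258.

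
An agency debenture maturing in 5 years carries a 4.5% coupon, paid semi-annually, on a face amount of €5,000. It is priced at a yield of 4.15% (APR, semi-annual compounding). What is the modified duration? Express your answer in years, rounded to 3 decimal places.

4.445 years

Periodic yield y = 0.02075. First find Macaulay duration:
  t   CF        PV=CF/(1+0.02075)^t    t·PV
  1       112.50       110.2131       110.2131
  2       112.50       107.9726       215.9453
  3       112.50       105.7778       317.3333
  4       112.50       103.6275       414.5099
  5       112.50       101.5209       507.6046
  6       112.50        99.4572       596.7431
  7       112.50        97.4354       682.0478
  8       112.50        95.4547       763.6378
  9       112.50        93.5143       841.6287
  10    5,112.50     4,163.3166    41,633.1657
  Σ                  5,078.2901    46,082.8294
P = 5,078.2901; Macaulay duration = 46,082.8294 / 5,078.2901 = 9.07448 half-year periods = 4.53724 years.
Modified duration = D_Mac / (1 + y) = 4.53724 / 1.02075 = 4.44500 years.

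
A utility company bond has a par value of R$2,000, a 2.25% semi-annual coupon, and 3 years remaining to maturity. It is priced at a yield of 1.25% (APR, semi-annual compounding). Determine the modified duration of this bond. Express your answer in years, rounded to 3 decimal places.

2.901 years

Periodic yield y = 0.00625. First find Macaulay duration:
  t   CF        PV=CF/(1+0.00625)^t    t·PV
  1        22.50        22.3602        22.3602
  2        22.50        22.2214        44.4427
  3        22.50        22.0833        66.2500
  4        22.50        21.9462        87.7847
  5        22.50        21.8099       109.0493
  6     2,022.50     1,948.2881    11,689.7284
  Σ                  2,058.7091    12,019.6155
P = 2,058.7091; Macaulay duration = 12,019.6155 / 2,058.7091 = 5.83842 half-year periods = 2.91921 years.
Modified duration = D_Mac / (1 + y) = 2.91921 / 1.00625 = 2.90108 years.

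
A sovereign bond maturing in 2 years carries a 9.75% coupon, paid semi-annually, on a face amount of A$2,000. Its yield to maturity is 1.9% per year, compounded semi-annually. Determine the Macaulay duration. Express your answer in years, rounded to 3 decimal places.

Periodic yield y = 0.0095. Discount each cash flow and weight by its period:
  t   CF        PV=CF/(1+0.0095)^t    t·PV
  1        97.50        96.5825        96.5825
  2        97.50        95.6736       191.3471
  3        97.50        94.7732       284.3197
  4     2,097.50     2,019.6526     8,078.6105
  Σ                  2,306.6819     8,650.8597
Price P = Σ PV = 2,306.6819.
Macaulay duration = Σ(t·PV) / P = 8,650.8597 / 2,306.6819 = 3.75035 half-year periods.
In years: 3.75035 / 2 = 1.87517 years.

1.875 years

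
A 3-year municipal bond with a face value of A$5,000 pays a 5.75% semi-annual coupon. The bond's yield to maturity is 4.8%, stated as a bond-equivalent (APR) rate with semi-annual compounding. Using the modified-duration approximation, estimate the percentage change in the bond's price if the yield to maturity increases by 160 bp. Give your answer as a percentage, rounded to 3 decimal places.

Periodic yield y = 0.024. Modified duration first:
  t   CF        PV=CF/(1+0.024)^t    t·PV
  1       143.75       140.3809       140.3809
  2       143.75       137.0907       274.1814
  3       143.75       133.8776       401.6329
  4       143.75       130.7399       522.9595
  5       143.75       127.6756       638.3782
  6     5,143.75     4,461.4919    26,768.9516
  Σ                  5,131.2566    28,746.4844
P = 5,131.2566; D_Mac = 5.60223 half-year periods = 2.80112 yrs; D_mod = 2.80112/(1+0.024) = 2.73546 yrs.
ΔP/P ≈ -D_mod · Δy = -2.73546 × (+0.016) = -0.043767 = -4.3767%.

-4.377%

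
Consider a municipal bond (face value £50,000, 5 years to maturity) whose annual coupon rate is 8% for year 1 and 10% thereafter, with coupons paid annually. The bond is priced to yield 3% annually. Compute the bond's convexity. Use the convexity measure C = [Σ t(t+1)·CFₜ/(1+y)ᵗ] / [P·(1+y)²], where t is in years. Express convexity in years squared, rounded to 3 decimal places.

23.227

With y = 0.03:
  t   CF        PV=CF/(1+0.03)^t    t·PV        t(t+1)·PV
  1     4,000.00     3,883.4951     3,883.4951       7,766.9903
  2     5,000.00     4,712.9795     9,425.9591      28,277.8773
  3     5,000.00     4,575.7083    13,727.1249      54,908.4996
  4     5,000.00     4,442.4352    17,769.7410      88,848.7048
  5    55,000.00    47,443.4831   237,217.4157   1,423,304.4942
  Σ                 65,058.1014   282,023.7358   1,603,106.5662
P = 65,058.1014.
Convexity = Σ t(t+1)·PV / [P·(1+y)²] = 1,603,106.5662 / (65,058.1014 × 1.060900) = 23.22665.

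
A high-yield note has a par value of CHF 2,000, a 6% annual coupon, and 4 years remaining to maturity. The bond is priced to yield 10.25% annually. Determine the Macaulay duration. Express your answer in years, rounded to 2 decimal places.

Periodic yield y = 0.1025. Discount each cash flow and weight by its year:
  t   CF        PV=CF/(1+0.1025)^t    t·PV
  1       120.00       108.8435       108.8435
  2       120.00        98.7243       197.4486
  3       120.00        89.5458       268.6375
  4     2,120.00     1,434.8994     5,739.5978
  Σ                  1,732.0131     6,314.5275
Price P = Σ PV = 1,732.0131.
Macaulay duration = Σ(t·PV) / P = 6,314.5275 / 1,732.0131 = 3.64577 years.

3.65 years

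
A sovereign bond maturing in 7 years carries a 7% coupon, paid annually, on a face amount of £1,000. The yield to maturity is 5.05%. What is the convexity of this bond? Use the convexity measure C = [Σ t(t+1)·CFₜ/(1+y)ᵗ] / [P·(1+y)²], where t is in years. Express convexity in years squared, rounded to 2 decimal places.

With y = 0.0505:
  t   CF        PV=CF/(1+0.0505)^t    t·PV        t(t+1)·PV
  1        70.00        66.6349        66.6349         133.2699
  2        70.00        63.4316       126.8633         380.5898
  3        70.00        60.3823       181.1470         724.5880
  4        70.00        57.4796       229.9184       1,149.5922
  5        70.00        54.7164       273.5822       1,641.4929
  6        70.00        52.0861       312.5165       2,187.6155
  7     1,070.00       757.8991     5,305.2936      42,442.3485
  Σ                  1,112.6301     6,495.9559      48,659.4968
P = 1,112.6301.
Convexity = Σ t(t+1)·PV / [P·(1+y)²] = 48,659.4968 / (1,112.6301 × 1.103550) = 39.63006.

39.63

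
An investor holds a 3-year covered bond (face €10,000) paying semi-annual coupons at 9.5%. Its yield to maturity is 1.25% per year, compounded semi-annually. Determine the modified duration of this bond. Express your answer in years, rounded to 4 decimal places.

2.7005 years

Periodic yield y = 0.00625. First find Macaulay duration:
  t   CF        PV=CF/(1+0.00625)^t    t·PV
  1       475.00       472.0497       472.0497
  2       475.00       469.1177       938.2354
  3       475.00       466.2039     1,398.6118
  4       475.00       463.3083     1,853.2330
  5       475.00       460.4306     2,302.1528
  6    10,475.00    10,090.6390    60,543.8343
  Σ                 12,421.7492    67,508.1170
P = 12,421.7492; Macaulay duration = 67,508.1170 / 12,421.7492 = 5.43467 half-year periods = 2.71734 years.
Modified duration = D_Mac / (1 + y) = 2.71734 / 1.00625 = 2.70046 years.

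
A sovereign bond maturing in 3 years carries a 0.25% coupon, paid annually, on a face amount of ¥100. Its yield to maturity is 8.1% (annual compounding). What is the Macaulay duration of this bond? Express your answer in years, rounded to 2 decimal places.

Periodic yield y = 0.081. Discount each cash flow and weight by its year:
  t   CF        PV=CF/(1+0.081)^t    t·PV
  1         0.25         0.2313         0.2313
  2         0.25         0.2139         0.4279
  3       100.25        79.3610       238.0831
  Σ                     79.8062       238.7422
Price P = Σ PV = 79.8062.
Macaulay duration = Σ(t·PV) / P = 238.7422 / 79.8062 = 2.99152 years.

2.99 years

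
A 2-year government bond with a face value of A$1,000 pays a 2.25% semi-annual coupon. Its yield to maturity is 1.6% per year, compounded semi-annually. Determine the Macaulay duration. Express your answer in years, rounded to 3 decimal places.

Periodic yield y = 0.008. Discount each cash flow and weight by its period:
  t   CF        PV=CF/(1+0.008)^t    t·PV
  1        11.25        11.1607        11.1607
  2        11.25        11.0721        22.1443
  3        11.25        10.9843        32.9528
  4     1,011.25       979.5270     3,918.1080
  Σ                  1,012.7441     3,984.3657
Price P = Σ PV = 1,012.7441.
Macaulay duration = Σ(t·PV) / P = 3,984.3657 / 1,012.7441 = 3.93423 half-year periods.
In years: 3.93423 / 2 = 1.96711 years.

1.967 years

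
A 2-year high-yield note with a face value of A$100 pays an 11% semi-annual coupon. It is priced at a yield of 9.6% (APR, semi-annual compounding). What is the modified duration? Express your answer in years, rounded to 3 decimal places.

1.766 years

Periodic yield y = 0.048. First find Macaulay duration:
  t   CF        PV=CF/(1+0.048)^t    t·PV
  1         5.50         5.2481         5.2481
  2         5.50         5.0077        10.0154
  3         5.50         4.7784        14.3351
  4       105.50        87.4596       349.8383
  Σ                    102.4937       379.4369
P = 102.4937; Macaulay duration = 379.4369 / 102.4937 = 3.70205 half-year periods = 1.85102 years.
Modified duration = D_Mac / (1 + y) = 1.85102 / 1.048 = 1.76624 years.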